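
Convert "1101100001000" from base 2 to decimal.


Input: "1101100001000" in base 2
Positional expansion:
  Digit '1' (value 1) x 2^12 = 4096
  Digit '1' (value 1) x 2^11 = 2048
  Digit '0' (value 0) x 2^10 = 0
  Digit '1' (value 1) x 2^9 = 512
  Digit '1' (value 1) x 2^8 = 256
  Digit '0' (value 0) x 2^7 = 0
  Digit '0' (value 0) x 2^6 = 0
  Digit '0' (value 0) x 2^5 = 0
  Digit '0' (value 0) x 2^4 = 0
  Digit '1' (value 1) x 2^3 = 8
  Digit '0' (value 0) x 2^2 = 0
  Digit '0' (value 0) x 2^1 = 0
  Digit '0' (value 0) x 2^0 = 0
Sum = 6920

6920


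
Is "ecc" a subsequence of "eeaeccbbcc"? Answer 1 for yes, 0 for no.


Check if "ecc" is a subsequence of "eeaeccbbcc"
Greedy scan:
  Position 0 ('e'): matches sub[0] = 'e'
  Position 1 ('e'): no match needed
  Position 2 ('a'): no match needed
  Position 3 ('e'): no match needed
  Position 4 ('c'): matches sub[1] = 'c'
  Position 5 ('c'): matches sub[2] = 'c'
  Position 6 ('b'): no match needed
  Position 7 ('b'): no match needed
  Position 8 ('c'): no match needed
  Position 9 ('c'): no match needed
All 3 characters matched => is a subsequence

1


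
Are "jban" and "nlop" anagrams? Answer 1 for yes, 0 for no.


Strings: "jban", "nlop"
Sorted first:  abjn
Sorted second: lnop
Differ at position 0: 'a' vs 'l' => not anagrams

0


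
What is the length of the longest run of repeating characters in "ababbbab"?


Input: "ababbbab"
Scanning for longest run:
  Position 1 ('b'): new char, reset run to 1
  Position 2 ('a'): new char, reset run to 1
  Position 3 ('b'): new char, reset run to 1
  Position 4 ('b'): continues run of 'b', length=2
  Position 5 ('b'): continues run of 'b', length=3
  Position 6 ('a'): new char, reset run to 1
  Position 7 ('b'): new char, reset run to 1
Longest run: 'b' with length 3

3


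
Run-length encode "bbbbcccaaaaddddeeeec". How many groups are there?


Input: bbbbcccaaaaddddeeeec
Scanning for consecutive runs:
  Group 1: 'b' x 4 (positions 0-3)
  Group 2: 'c' x 3 (positions 4-6)
  Group 3: 'a' x 4 (positions 7-10)
  Group 4: 'd' x 4 (positions 11-14)
  Group 5: 'e' x 4 (positions 15-18)
  Group 6: 'c' x 1 (positions 19-19)
Total groups: 6

6


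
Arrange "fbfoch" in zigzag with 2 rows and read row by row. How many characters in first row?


Zigzag "fbfoch" into 2 rows:
Placing characters:
  'f' => row 0
  'b' => row 1
  'f' => row 0
  'o' => row 1
  'c' => row 0
  'h' => row 1
Rows:
  Row 0: "ffc"
  Row 1: "boh"
First row length: 3

3


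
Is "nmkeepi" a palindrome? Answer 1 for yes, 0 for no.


Input: nmkeepi
Reversed: ipeekmn
  Compare pos 0 ('n') with pos 6 ('i'): MISMATCH
  Compare pos 1 ('m') with pos 5 ('p'): MISMATCH
  Compare pos 2 ('k') with pos 4 ('e'): MISMATCH
Result: not a palindrome

0


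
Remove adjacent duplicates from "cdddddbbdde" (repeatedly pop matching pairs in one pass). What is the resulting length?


Input: cdddddbbdde
Stack-based adjacent duplicate removal:
  Read 'c': push. Stack: c
  Read 'd': push. Stack: cd
  Read 'd': matches stack top 'd' => pop. Stack: c
  Read 'd': push. Stack: cd
  Read 'd': matches stack top 'd' => pop. Stack: c
  Read 'd': push. Stack: cd
  Read 'b': push. Stack: cdb
  Read 'b': matches stack top 'b' => pop. Stack: cd
  Read 'd': matches stack top 'd' => pop. Stack: c
  Read 'd': push. Stack: cd
  Read 'e': push. Stack: cde
Final stack: "cde" (length 3)

3


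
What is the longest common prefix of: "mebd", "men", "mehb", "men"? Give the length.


Words: mebd, men, mehb, men
  Position 0: all 'm' => match
  Position 1: all 'e' => match
  Position 2: ('b', 'n', 'h', 'n') => mismatch, stop
LCP = "me" (length 2)

2


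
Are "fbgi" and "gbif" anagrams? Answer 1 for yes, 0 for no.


Strings: "fbgi", "gbif"
Sorted first:  bfgi
Sorted second: bfgi
Sorted forms match => anagrams

1


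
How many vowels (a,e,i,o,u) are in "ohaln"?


Input: ohaln
Checking each character:
  'o' at position 0: vowel (running total: 1)
  'h' at position 1: consonant
  'a' at position 2: vowel (running total: 2)
  'l' at position 3: consonant
  'n' at position 4: consonant
Total vowels: 2

2


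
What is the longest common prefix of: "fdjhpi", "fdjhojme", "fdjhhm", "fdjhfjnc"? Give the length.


Words: fdjhpi, fdjhojme, fdjhhm, fdjhfjnc
  Position 0: all 'f' => match
  Position 1: all 'd' => match
  Position 2: all 'j' => match
  Position 3: all 'h' => match
  Position 4: ('p', 'o', 'h', 'f') => mismatch, stop
LCP = "fdjh" (length 4)

4


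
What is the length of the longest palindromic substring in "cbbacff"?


Input: "cbbacff"
Checking substrings for palindromes:
  [1:3] "bb" (len 2) => palindrome
  [5:7] "ff" (len 2) => palindrome
Longest palindromic substring: "bb" with length 2

2


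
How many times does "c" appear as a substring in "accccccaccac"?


Searching for "c" in "accccccaccac"
Scanning each position:
  Position 0: "a" => no
  Position 1: "c" => MATCH
  Position 2: "c" => MATCH
  Position 3: "c" => MATCH
  Position 4: "c" => MATCH
  Position 5: "c" => MATCH
  Position 6: "c" => MATCH
  Position 7: "a" => no
  Position 8: "c" => MATCH
  Position 9: "c" => MATCH
  Position 10: "a" => no
  Position 11: "c" => MATCH
Total occurrences: 9

9


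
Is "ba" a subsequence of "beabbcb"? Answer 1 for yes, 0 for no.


Check if "ba" is a subsequence of "beabbcb"
Greedy scan:
  Position 0 ('b'): matches sub[0] = 'b'
  Position 1 ('e'): no match needed
  Position 2 ('a'): matches sub[1] = 'a'
  Position 3 ('b'): no match needed
  Position 4 ('b'): no match needed
  Position 5 ('c'): no match needed
  Position 6 ('b'): no match needed
All 2 characters matched => is a subsequence

1


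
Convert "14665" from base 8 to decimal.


Input: "14665" in base 8
Positional expansion:
  Digit '1' (value 1) x 8^4 = 4096
  Digit '4' (value 4) x 8^3 = 2048
  Digit '6' (value 6) x 8^2 = 384
  Digit '6' (value 6) x 8^1 = 48
  Digit '5' (value 5) x 8^0 = 5
Sum = 6581

6581


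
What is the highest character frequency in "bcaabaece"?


Input: bcaabaece
Character counts:
  'a': 3
  'b': 2
  'c': 2
  'e': 2
Maximum frequency: 3

3


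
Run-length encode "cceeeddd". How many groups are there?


Input: cceeeddd
Scanning for consecutive runs:
  Group 1: 'c' x 2 (positions 0-1)
  Group 2: 'e' x 3 (positions 2-4)
  Group 3: 'd' x 3 (positions 5-7)
Total groups: 3

3


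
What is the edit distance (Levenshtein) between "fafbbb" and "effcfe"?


Computing edit distance: "fafbbb" -> "effcfe"
DP table:
           e    f    f    c    f    e
      0    1    2    3    4    5    6
  f   1    1    1    2    3    4    5
  a   2    2    2    2    3    4    5
  f   3    3    2    2    3    3    4
  b   4    4    3    3    3    4    4
  b   5    5    4    4    4    4    5
  b   6    6    5    5    5    5    5
Edit distance = dp[6][6] = 5

5


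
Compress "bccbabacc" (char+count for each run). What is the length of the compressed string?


Input: bccbabacc
Runs:
  'b' x 1 => "b1"
  'c' x 2 => "c2"
  'b' x 1 => "b1"
  'a' x 1 => "a1"
  'b' x 1 => "b1"
  'a' x 1 => "a1"
  'c' x 2 => "c2"
Compressed: "b1c2b1a1b1a1c2"
Compressed length: 14

14


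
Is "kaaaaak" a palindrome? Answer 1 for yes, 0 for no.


Input: kaaaaak
Reversed: kaaaaak
  Compare pos 0 ('k') with pos 6 ('k'): match
  Compare pos 1 ('a') with pos 5 ('a'): match
  Compare pos 2 ('a') with pos 4 ('a'): match
Result: palindrome

1


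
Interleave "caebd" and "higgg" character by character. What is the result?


Interleaving "caebd" and "higgg":
  Position 0: 'c' from first, 'h' from second => "ch"
  Position 1: 'a' from first, 'i' from second => "ai"
  Position 2: 'e' from first, 'g' from second => "eg"
  Position 3: 'b' from first, 'g' from second => "bg"
  Position 4: 'd' from first, 'g' from second => "dg"
Result: chaiegbgdg

chaiegbgdg


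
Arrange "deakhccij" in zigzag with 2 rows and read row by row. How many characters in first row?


Zigzag "deakhccij" into 2 rows:
Placing characters:
  'd' => row 0
  'e' => row 1
  'a' => row 0
  'k' => row 1
  'h' => row 0
  'c' => row 1
  'c' => row 0
  'i' => row 1
  'j' => row 0
Rows:
  Row 0: "dahcj"
  Row 1: "ekci"
First row length: 5

5


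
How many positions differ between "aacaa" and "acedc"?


Comparing "aacaa" and "acedc" position by position:
  Position 0: 'a' vs 'a' => same
  Position 1: 'a' vs 'c' => DIFFER
  Position 2: 'c' vs 'e' => DIFFER
  Position 3: 'a' vs 'd' => DIFFER
  Position 4: 'a' vs 'c' => DIFFER
Positions that differ: 4

4


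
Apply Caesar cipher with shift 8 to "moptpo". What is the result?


Caesar cipher: shift "moptpo" by 8
  'm' (pos 12) + 8 = pos 20 = 'u'
  'o' (pos 14) + 8 = pos 22 = 'w'
  'p' (pos 15) + 8 = pos 23 = 'x'
  't' (pos 19) + 8 = pos 1 = 'b'
  'p' (pos 15) + 8 = pos 23 = 'x'
  'o' (pos 14) + 8 = pos 22 = 'w'
Result: uwxbxw

uwxbxw


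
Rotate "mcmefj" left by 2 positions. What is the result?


Input: "mcmefj", rotate left by 2
First 2 characters: "mc"
Remaining characters: "mefj"
Concatenate remaining + first: "mefj" + "mc" = "mefjmc"

mefjmc


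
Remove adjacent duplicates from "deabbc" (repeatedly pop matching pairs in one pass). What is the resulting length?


Input: deabbc
Stack-based adjacent duplicate removal:
  Read 'd': push. Stack: d
  Read 'e': push. Stack: de
  Read 'a': push. Stack: dea
  Read 'b': push. Stack: deab
  Read 'b': matches stack top 'b' => pop. Stack: dea
  Read 'c': push. Stack: deac
Final stack: "deac" (length 4)

4


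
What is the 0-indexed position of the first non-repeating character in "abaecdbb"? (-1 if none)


Input: abaecdbb
Character frequencies:
  'a': 2
  'b': 3
  'c': 1
  'd': 1
  'e': 1
Scanning left to right for freq == 1:
  Position 0 ('a'): freq=2, skip
  Position 1 ('b'): freq=3, skip
  Position 2 ('a'): freq=2, skip
  Position 3 ('e'): unique! => answer = 3

3


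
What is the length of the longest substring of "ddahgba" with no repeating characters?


Input: "ddahgba"
Sliding window (track last position of each char):
  Position 0 ('d'): window [0,0] length 1 -- new best
  Position 1 ('d'): repeat (last at 0), move window start to 1
  Position 1 ('d'): window [1,1] length 1
  Position 2 ('a'): window [1,2] length 2 -- new best
  Position 3 ('h'): window [1,3] length 3 -- new best
  Position 4 ('g'): window [1,4] length 4 -- new best
  Position 5 ('b'): window [1,5] length 5 -- new best
  Position 6 ('a'): repeat (last at 2), move window start to 3
  Position 6 ('a'): window [3,6] length 4
Longest substring with no repeats: "dahgb" with length 5

5


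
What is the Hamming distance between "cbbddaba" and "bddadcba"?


Comparing "cbbddaba" and "bddadcba" position by position:
  Position 0: 'c' vs 'b' => differ
  Position 1: 'b' vs 'd' => differ
  Position 2: 'b' vs 'd' => differ
  Position 3: 'd' vs 'a' => differ
  Position 4: 'd' vs 'd' => same
  Position 5: 'a' vs 'c' => differ
  Position 6: 'b' vs 'b' => same
  Position 7: 'a' vs 'a' => same
Total differences (Hamming distance): 5

5


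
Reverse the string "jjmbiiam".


Input: jjmbiiam
Reading characters right to left:
  Position 7: 'm'
  Position 6: 'a'
  Position 5: 'i'
  Position 4: 'i'
  Position 3: 'b'
  Position 2: 'm'
  Position 1: 'j'
  Position 0: 'j'
Reversed: maiibmjj

maiibmjj


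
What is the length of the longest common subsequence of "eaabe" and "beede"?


LCS of "eaabe" and "beede"
DP table:
           b    e    e    d    e
      0    0    0    0    0    0
  e   0    0    1    1    1    1
  a   0    0    1    1    1    1
  a   0    0    1    1    1    1
  b   0    1    1    1    1    1
  e   0    1    2    2    2    2
LCS length = dp[5][5] = 2

2


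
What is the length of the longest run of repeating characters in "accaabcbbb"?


Input: "accaabcbbb"
Scanning for longest run:
  Position 1 ('c'): new char, reset run to 1
  Position 2 ('c'): continues run of 'c', length=2
  Position 3 ('a'): new char, reset run to 1
  Position 4 ('a'): continues run of 'a', length=2
  Position 5 ('b'): new char, reset run to 1
  Position 6 ('c'): new char, reset run to 1
  Position 7 ('b'): new char, reset run to 1
  Position 8 ('b'): continues run of 'b', length=2
  Position 9 ('b'): continues run of 'b', length=3
Longest run: 'b' with length 3

3


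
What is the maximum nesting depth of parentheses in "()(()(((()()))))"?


Input: "()(()(((()()))))"
Tracking depth:
  Position 0 '(': depth becomes 1
  Position 1 ')': depth becomes 0
  Position 2 '(': depth becomes 1
  Position 3 '(': depth becomes 2
  Position 4 ')': depth becomes 1
  Position 5 '(': depth becomes 2
  Position 6 '(': depth becomes 3
  Position 7 '(': depth becomes 4
  Position 8 '(': depth becomes 5
  Position 9 ')': depth becomes 4
  Position 10 '(': depth becomes 5
  Position 11 ')': depth becomes 4
  Position 12 ')': depth becomes 3
  Position 13 ')': depth becomes 2
  Position 14 ')': depth becomes 1
  Position 15 ')': depth becomes 0
Maximum depth reached: 5

5


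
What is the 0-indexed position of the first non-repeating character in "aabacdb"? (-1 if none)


Input: aabacdb
Character frequencies:
  'a': 3
  'b': 2
  'c': 1
  'd': 1
Scanning left to right for freq == 1:
  Position 0 ('a'): freq=3, skip
  Position 1 ('a'): freq=3, skip
  Position 2 ('b'): freq=2, skip
  Position 3 ('a'): freq=3, skip
  Position 4 ('c'): unique! => answer = 4

4


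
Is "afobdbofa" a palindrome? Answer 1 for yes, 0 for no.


Input: afobdbofa
Reversed: afobdbofa
  Compare pos 0 ('a') with pos 8 ('a'): match
  Compare pos 1 ('f') with pos 7 ('f'): match
  Compare pos 2 ('o') with pos 6 ('o'): match
  Compare pos 3 ('b') with pos 5 ('b'): match
Result: palindrome

1


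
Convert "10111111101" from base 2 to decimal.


Input: "10111111101" in base 2
Positional expansion:
  Digit '1' (value 1) x 2^10 = 1024
  Digit '0' (value 0) x 2^9 = 0
  Digit '1' (value 1) x 2^8 = 256
  Digit '1' (value 1) x 2^7 = 128
  Digit '1' (value 1) x 2^6 = 64
  Digit '1' (value 1) x 2^5 = 32
  Digit '1' (value 1) x 2^4 = 16
  Digit '1' (value 1) x 2^3 = 8
  Digit '1' (value 1) x 2^2 = 4
  Digit '0' (value 0) x 2^1 = 0
  Digit '1' (value 1) x 2^0 = 1
Sum = 1533

1533


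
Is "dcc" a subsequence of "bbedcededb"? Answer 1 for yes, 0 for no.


Check if "dcc" is a subsequence of "bbedcededb"
Greedy scan:
  Position 0 ('b'): no match needed
  Position 1 ('b'): no match needed
  Position 2 ('e'): no match needed
  Position 3 ('d'): matches sub[0] = 'd'
  Position 4 ('c'): matches sub[1] = 'c'
  Position 5 ('e'): no match needed
  Position 6 ('d'): no match needed
  Position 7 ('e'): no match needed
  Position 8 ('d'): no match needed
  Position 9 ('b'): no match needed
Only matched 2/3 characters => not a subsequence

0


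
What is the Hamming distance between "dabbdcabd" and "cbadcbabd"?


Comparing "dabbdcabd" and "cbadcbabd" position by position:
  Position 0: 'd' vs 'c' => differ
  Position 1: 'a' vs 'b' => differ
  Position 2: 'b' vs 'a' => differ
  Position 3: 'b' vs 'd' => differ
  Position 4: 'd' vs 'c' => differ
  Position 5: 'c' vs 'b' => differ
  Position 6: 'a' vs 'a' => same
  Position 7: 'b' vs 'b' => same
  Position 8: 'd' vs 'd' => same
Total differences (Hamming distance): 6

6


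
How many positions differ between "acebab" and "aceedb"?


Comparing "acebab" and "aceedb" position by position:
  Position 0: 'a' vs 'a' => same
  Position 1: 'c' vs 'c' => same
  Position 2: 'e' vs 'e' => same
  Position 3: 'b' vs 'e' => DIFFER
  Position 4: 'a' vs 'd' => DIFFER
  Position 5: 'b' vs 'b' => same
Positions that differ: 2

2


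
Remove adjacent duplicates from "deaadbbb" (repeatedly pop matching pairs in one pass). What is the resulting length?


Input: deaadbbb
Stack-based adjacent duplicate removal:
  Read 'd': push. Stack: d
  Read 'e': push. Stack: de
  Read 'a': push. Stack: dea
  Read 'a': matches stack top 'a' => pop. Stack: de
  Read 'd': push. Stack: ded
  Read 'b': push. Stack: dedb
  Read 'b': matches stack top 'b' => pop. Stack: ded
  Read 'b': push. Stack: dedb
Final stack: "dedb" (length 4)

4


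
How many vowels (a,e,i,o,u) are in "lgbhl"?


Input: lgbhl
Checking each character:
  'l' at position 0: consonant
  'g' at position 1: consonant
  'b' at position 2: consonant
  'h' at position 3: consonant
  'l' at position 4: consonant
Total vowels: 0

0


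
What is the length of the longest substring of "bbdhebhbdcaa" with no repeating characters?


Input: "bbdhebhbdcaa"
Sliding window (track last position of each char):
  Position 0 ('b'): window [0,0] length 1 -- new best
  Position 1 ('b'): repeat (last at 0), move window start to 1
  Position 1 ('b'): window [1,1] length 1
  Position 2 ('d'): window [1,2] length 2 -- new best
  Position 3 ('h'): window [1,3] length 3 -- new best
  Position 4 ('e'): window [1,4] length 4 -- new best
  Position 5 ('b'): repeat (last at 1), move window start to 2
  Position 5 ('b'): window [2,5] length 4
  Position 6 ('h'): repeat (last at 3), move window start to 4
  Position 6 ('h'): window [4,6] length 3
  Position 7 ('b'): repeat (last at 5), move window start to 6
  Position 7 ('b'): window [6,7] length 2
  Position 8 ('d'): window [6,8] length 3
  Position 9 ('c'): window [6,9] length 4
  Position 10 ('a'): window [6,10] length 5 -- new best
  Position 11 ('a'): repeat (last at 10), move window start to 11
  Position 11 ('a'): window [11,11] length 1
Longest substring with no repeats: "hbdca" with length 5

5


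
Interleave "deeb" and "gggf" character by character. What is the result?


Interleaving "deeb" and "gggf":
  Position 0: 'd' from first, 'g' from second => "dg"
  Position 1: 'e' from first, 'g' from second => "eg"
  Position 2: 'e' from first, 'g' from second => "eg"
  Position 3: 'b' from first, 'f' from second => "bf"
Result: dgegegbf

dgegegbf


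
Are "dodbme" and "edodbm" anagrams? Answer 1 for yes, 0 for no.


Strings: "dodbme", "edodbm"
Sorted first:  bddemo
Sorted second: bddemo
Sorted forms match => anagrams

1


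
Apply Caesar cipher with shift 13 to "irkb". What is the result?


Caesar cipher: shift "irkb" by 13
  'i' (pos 8) + 13 = pos 21 = 'v'
  'r' (pos 17) + 13 = pos 4 = 'e'
  'k' (pos 10) + 13 = pos 23 = 'x'
  'b' (pos 1) + 13 = pos 14 = 'o'
Result: vexo

vexo


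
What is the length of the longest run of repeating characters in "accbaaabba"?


Input: "accbaaabba"
Scanning for longest run:
  Position 1 ('c'): new char, reset run to 1
  Position 2 ('c'): continues run of 'c', length=2
  Position 3 ('b'): new char, reset run to 1
  Position 4 ('a'): new char, reset run to 1
  Position 5 ('a'): continues run of 'a', length=2
  Position 6 ('a'): continues run of 'a', length=3
  Position 7 ('b'): new char, reset run to 1
  Position 8 ('b'): continues run of 'b', length=2
  Position 9 ('a'): new char, reset run to 1
Longest run: 'a' with length 3

3


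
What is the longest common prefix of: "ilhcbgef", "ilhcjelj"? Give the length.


Words: ilhcbgef, ilhcjelj
  Position 0: all 'i' => match
  Position 1: all 'l' => match
  Position 2: all 'h' => match
  Position 3: all 'c' => match
  Position 4: ('b', 'j') => mismatch, stop
LCP = "ilhc" (length 4)

4


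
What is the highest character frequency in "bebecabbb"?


Input: bebecabbb
Character counts:
  'a': 1
  'b': 5
  'c': 1
  'e': 2
Maximum frequency: 5

5


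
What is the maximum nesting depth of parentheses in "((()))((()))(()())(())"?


Input: "((()))((()))(()())(())"
Tracking depth:
  Position 0 '(': depth becomes 1
  Position 1 '(': depth becomes 2
  Position 2 '(': depth becomes 3
  Position 3 ')': depth becomes 2
  Position 4 ')': depth becomes 1
  Position 5 ')': depth becomes 0
  Position 6 '(': depth becomes 1
  Position 7 '(': depth becomes 2
  Position 8 '(': depth becomes 3
  Position 9 ')': depth becomes 2
  Position 10 ')': depth becomes 1
  Position 11 ')': depth becomes 0
  Position 12 '(': depth becomes 1
  Position 13 '(': depth becomes 2
  Position 14 ')': depth becomes 1
  Position 15 '(': depth becomes 2
  Position 16 ')': depth becomes 1
  Position 17 ')': depth becomes 0
  Position 18 '(': depth becomes 1
  Position 19 '(': depth becomes 2
  Position 20 ')': depth becomes 1
  Position 21 ')': depth becomes 0
Maximum depth reached: 3

3


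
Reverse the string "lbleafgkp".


Input: lbleafgkp
Reading characters right to left:
  Position 8: 'p'
  Position 7: 'k'
  Position 6: 'g'
  Position 5: 'f'
  Position 4: 'a'
  Position 3: 'e'
  Position 2: 'l'
  Position 1: 'b'
  Position 0: 'l'
Reversed: pkgfaelbl

pkgfaelbl


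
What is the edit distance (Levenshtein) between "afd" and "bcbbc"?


Computing edit distance: "afd" -> "bcbbc"
DP table:
           b    c    b    b    c
      0    1    2    3    4    5
  a   1    1    2    3    4    5
  f   2    2    2    3    4    5
  d   3    3    3    3    4    5
Edit distance = dp[3][5] = 5

5


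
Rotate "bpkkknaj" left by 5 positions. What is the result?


Input: "bpkkknaj", rotate left by 5
First 5 characters: "bpkkk"
Remaining characters: "naj"
Concatenate remaining + first: "naj" + "bpkkk" = "najbpkkk"

najbpkkk


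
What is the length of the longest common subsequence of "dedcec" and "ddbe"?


LCS of "dedcec" and "ddbe"
DP table:
           d    d    b    e
      0    0    0    0    0
  d   0    1    1    1    1
  e   0    1    1    1    2
  d   0    1    2    2    2
  c   0    1    2    2    2
  e   0    1    2    2    3
  c   0    1    2    2    3
LCS length = dp[6][4] = 3

3


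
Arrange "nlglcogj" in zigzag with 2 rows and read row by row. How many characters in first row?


Zigzag "nlglcogj" into 2 rows:
Placing characters:
  'n' => row 0
  'l' => row 1
  'g' => row 0
  'l' => row 1
  'c' => row 0
  'o' => row 1
  'g' => row 0
  'j' => row 1
Rows:
  Row 0: "ngcg"
  Row 1: "lloj"
First row length: 4

4


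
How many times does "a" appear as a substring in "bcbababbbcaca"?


Searching for "a" in "bcbababbbcaca"
Scanning each position:
  Position 0: "b" => no
  Position 1: "c" => no
  Position 2: "b" => no
  Position 3: "a" => MATCH
  Position 4: "b" => no
  Position 5: "a" => MATCH
  Position 6: "b" => no
  Position 7: "b" => no
  Position 8: "b" => no
  Position 9: "c" => no
  Position 10: "a" => MATCH
  Position 11: "c" => no
  Position 12: "a" => MATCH
Total occurrences: 4

4


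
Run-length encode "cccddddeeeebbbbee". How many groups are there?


Input: cccddddeeeebbbbee
Scanning for consecutive runs:
  Group 1: 'c' x 3 (positions 0-2)
  Group 2: 'd' x 4 (positions 3-6)
  Group 3: 'e' x 4 (positions 7-10)
  Group 4: 'b' x 4 (positions 11-14)
  Group 5: 'e' x 2 (positions 15-16)
Total groups: 5

5


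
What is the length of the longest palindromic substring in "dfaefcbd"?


Input: "dfaefcbd"
Checking substrings for palindromes:
  No multi-char palindromic substrings found
Longest palindromic substring: "d" with length 1

1


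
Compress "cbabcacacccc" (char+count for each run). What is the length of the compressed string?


Input: cbabcacacccc
Runs:
  'c' x 1 => "c1"
  'b' x 1 => "b1"
  'a' x 1 => "a1"
  'b' x 1 => "b1"
  'c' x 1 => "c1"
  'a' x 1 => "a1"
  'c' x 1 => "c1"
  'a' x 1 => "a1"
  'c' x 4 => "c4"
Compressed: "c1b1a1b1c1a1c1a1c4"
Compressed length: 18

18


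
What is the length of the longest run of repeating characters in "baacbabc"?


Input: "baacbabc"
Scanning for longest run:
  Position 1 ('a'): new char, reset run to 1
  Position 2 ('a'): continues run of 'a', length=2
  Position 3 ('c'): new char, reset run to 1
  Position 4 ('b'): new char, reset run to 1
  Position 5 ('a'): new char, reset run to 1
  Position 6 ('b'): new char, reset run to 1
  Position 7 ('c'): new char, reset run to 1
Longest run: 'a' with length 2

2


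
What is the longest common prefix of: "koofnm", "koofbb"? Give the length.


Words: koofnm, koofbb
  Position 0: all 'k' => match
  Position 1: all 'o' => match
  Position 2: all 'o' => match
  Position 3: all 'f' => match
  Position 4: ('n', 'b') => mismatch, stop
LCP = "koof" (length 4)

4


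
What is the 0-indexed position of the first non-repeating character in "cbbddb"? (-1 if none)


Input: cbbddb
Character frequencies:
  'b': 3
  'c': 1
  'd': 2
Scanning left to right for freq == 1:
  Position 0 ('c'): unique! => answer = 0

0


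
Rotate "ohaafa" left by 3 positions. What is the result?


Input: "ohaafa", rotate left by 3
First 3 characters: "oha"
Remaining characters: "afa"
Concatenate remaining + first: "afa" + "oha" = "afaoha"

afaoha


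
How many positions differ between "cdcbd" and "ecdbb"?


Comparing "cdcbd" and "ecdbb" position by position:
  Position 0: 'c' vs 'e' => DIFFER
  Position 1: 'd' vs 'c' => DIFFER
  Position 2: 'c' vs 'd' => DIFFER
  Position 3: 'b' vs 'b' => same
  Position 4: 'd' vs 'b' => DIFFER
Positions that differ: 4

4


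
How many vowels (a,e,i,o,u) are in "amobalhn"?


Input: amobalhn
Checking each character:
  'a' at position 0: vowel (running total: 1)
  'm' at position 1: consonant
  'o' at position 2: vowel (running total: 2)
  'b' at position 3: consonant
  'a' at position 4: vowel (running total: 3)
  'l' at position 5: consonant
  'h' at position 6: consonant
  'n' at position 7: consonant
Total vowels: 3

3


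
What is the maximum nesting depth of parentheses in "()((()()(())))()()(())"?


Input: "()((()()(())))()()(())"
Tracking depth:
  Position 0 '(': depth becomes 1
  Position 1 ')': depth becomes 0
  Position 2 '(': depth becomes 1
  Position 3 '(': depth becomes 2
  Position 4 '(': depth becomes 3
  Position 5 ')': depth becomes 2
  Position 6 '(': depth becomes 3
  Position 7 ')': depth becomes 2
  Position 8 '(': depth becomes 3
  Position 9 '(': depth becomes 4
  Position 10 ')': depth becomes 3
  Position 11 ')': depth becomes 2
  Position 12 ')': depth becomes 1
  Position 13 ')': depth becomes 0
  Position 14 '(': depth becomes 1
  Position 15 ')': depth becomes 0
  Position 16 '(': depth becomes 1
  Position 17 ')': depth becomes 0
  Position 18 '(': depth becomes 1
  Position 19 '(': depth becomes 2
  Position 20 ')': depth becomes 1
  Position 21 ')': depth becomes 0
Maximum depth reached: 4

4


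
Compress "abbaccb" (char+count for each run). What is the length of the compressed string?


Input: abbaccb
Runs:
  'a' x 1 => "a1"
  'b' x 2 => "b2"
  'a' x 1 => "a1"
  'c' x 2 => "c2"
  'b' x 1 => "b1"
Compressed: "a1b2a1c2b1"
Compressed length: 10

10


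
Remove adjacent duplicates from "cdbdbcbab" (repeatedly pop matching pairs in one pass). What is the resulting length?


Input: cdbdbcbab
Stack-based adjacent duplicate removal:
  Read 'c': push. Stack: c
  Read 'd': push. Stack: cd
  Read 'b': push. Stack: cdb
  Read 'd': push. Stack: cdbd
  Read 'b': push. Stack: cdbdb
  Read 'c': push. Stack: cdbdbc
  Read 'b': push. Stack: cdbdbcb
  Read 'a': push. Stack: cdbdbcba
  Read 'b': push. Stack: cdbdbcbab
Final stack: "cdbdbcbab" (length 9)

9


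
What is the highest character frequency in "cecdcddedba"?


Input: cecdcddedba
Character counts:
  'a': 1
  'b': 1
  'c': 3
  'd': 4
  'e': 2
Maximum frequency: 4

4


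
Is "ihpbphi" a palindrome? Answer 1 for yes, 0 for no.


Input: ihpbphi
Reversed: ihpbphi
  Compare pos 0 ('i') with pos 6 ('i'): match
  Compare pos 1 ('h') with pos 5 ('h'): match
  Compare pos 2 ('p') with pos 4 ('p'): match
Result: palindrome

1


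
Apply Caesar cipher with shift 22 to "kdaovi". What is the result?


Caesar cipher: shift "kdaovi" by 22
  'k' (pos 10) + 22 = pos 6 = 'g'
  'd' (pos 3) + 22 = pos 25 = 'z'
  'a' (pos 0) + 22 = pos 22 = 'w'
  'o' (pos 14) + 22 = pos 10 = 'k'
  'v' (pos 21) + 22 = pos 17 = 'r'
  'i' (pos 8) + 22 = pos 4 = 'e'
Result: gzwkre

gzwkre


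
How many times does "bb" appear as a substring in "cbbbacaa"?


Searching for "bb" in "cbbbacaa"
Scanning each position:
  Position 0: "cb" => no
  Position 1: "bb" => MATCH
  Position 2: "bb" => MATCH
  Position 3: "ba" => no
  Position 4: "ac" => no
  Position 5: "ca" => no
  Position 6: "aa" => no
Total occurrences: 2

2


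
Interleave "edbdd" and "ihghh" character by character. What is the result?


Interleaving "edbdd" and "ihghh":
  Position 0: 'e' from first, 'i' from second => "ei"
  Position 1: 'd' from first, 'h' from second => "dh"
  Position 2: 'b' from first, 'g' from second => "bg"
  Position 3: 'd' from first, 'h' from second => "dh"
  Position 4: 'd' from first, 'h' from second => "dh"
Result: eidhbgdhdh

eidhbgdhdh


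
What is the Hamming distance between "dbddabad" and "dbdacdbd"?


Comparing "dbddabad" and "dbdacdbd" position by position:
  Position 0: 'd' vs 'd' => same
  Position 1: 'b' vs 'b' => same
  Position 2: 'd' vs 'd' => same
  Position 3: 'd' vs 'a' => differ
  Position 4: 'a' vs 'c' => differ
  Position 5: 'b' vs 'd' => differ
  Position 6: 'a' vs 'b' => differ
  Position 7: 'd' vs 'd' => same
Total differences (Hamming distance): 4

4


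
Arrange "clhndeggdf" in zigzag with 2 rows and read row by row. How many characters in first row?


Zigzag "clhndeggdf" into 2 rows:
Placing characters:
  'c' => row 0
  'l' => row 1
  'h' => row 0
  'n' => row 1
  'd' => row 0
  'e' => row 1
  'g' => row 0
  'g' => row 1
  'd' => row 0
  'f' => row 1
Rows:
  Row 0: "chdgd"
  Row 1: "lnegf"
First row length: 5

5


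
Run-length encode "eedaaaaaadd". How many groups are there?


Input: eedaaaaaadd
Scanning for consecutive runs:
  Group 1: 'e' x 2 (positions 0-1)
  Group 2: 'd' x 1 (positions 2-2)
  Group 3: 'a' x 6 (positions 3-8)
  Group 4: 'd' x 2 (positions 9-10)
Total groups: 4

4


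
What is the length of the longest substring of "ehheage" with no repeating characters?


Input: "ehheage"
Sliding window (track last position of each char):
  Position 0 ('e'): window [0,0] length 1 -- new best
  Position 1 ('h'): window [0,1] length 2 -- new best
  Position 2 ('h'): repeat (last at 1), move window start to 2
  Position 2 ('h'): window [2,2] length 1
  Position 3 ('e'): window [2,3] length 2
  Position 4 ('a'): window [2,4] length 3 -- new best
  Position 5 ('g'): window [2,5] length 4 -- new best
  Position 6 ('e'): repeat (last at 3), move window start to 4
  Position 6 ('e'): window [4,6] length 3
Longest substring with no repeats: "heag" with length 4

4


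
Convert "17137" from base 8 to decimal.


Input: "17137" in base 8
Positional expansion:
  Digit '1' (value 1) x 8^4 = 4096
  Digit '7' (value 7) x 8^3 = 3584
  Digit '1' (value 1) x 8^2 = 64
  Digit '3' (value 3) x 8^1 = 24
  Digit '7' (value 7) x 8^0 = 7
Sum = 7775

7775


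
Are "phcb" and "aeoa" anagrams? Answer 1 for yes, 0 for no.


Strings: "phcb", "aeoa"
Sorted first:  bchp
Sorted second: aaeo
Differ at position 0: 'b' vs 'a' => not anagrams

0


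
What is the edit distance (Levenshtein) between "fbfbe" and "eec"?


Computing edit distance: "fbfbe" -> "eec"
DP table:
           e    e    c
      0    1    2    3
  f   1    1    2    3
  b   2    2    2    3
  f   3    3    3    3
  b   4    4    4    4
  e   5    4    4    5
Edit distance = dp[5][3] = 5

5


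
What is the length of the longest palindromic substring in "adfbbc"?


Input: "adfbbc"
Checking substrings for palindromes:
  [3:5] "bb" (len 2) => palindrome
Longest palindromic substring: "bb" with length 2

2


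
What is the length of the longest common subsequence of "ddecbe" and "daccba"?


LCS of "ddecbe" and "daccba"
DP table:
           d    a    c    c    b    a
      0    0    0    0    0    0    0
  d   0    1    1    1    1    1    1
  d   0    1    1    1    1    1    1
  e   0    1    1    1    1    1    1
  c   0    1    1    2    2    2    2
  b   0    1    1    2    2    3    3
  e   0    1    1    2    2    3    3
LCS length = dp[6][6] = 3

3


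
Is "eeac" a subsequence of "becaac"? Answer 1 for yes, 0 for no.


Check if "eeac" is a subsequence of "becaac"
Greedy scan:
  Position 0 ('b'): no match needed
  Position 1 ('e'): matches sub[0] = 'e'
  Position 2 ('c'): no match needed
  Position 3 ('a'): no match needed
  Position 4 ('a'): no match needed
  Position 5 ('c'): no match needed
Only matched 1/4 characters => not a subsequence

0


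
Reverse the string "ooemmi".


Input: ooemmi
Reading characters right to left:
  Position 5: 'i'
  Position 4: 'm'
  Position 3: 'm'
  Position 2: 'e'
  Position 1: 'o'
  Position 0: 'o'
Reversed: immeoo

immeoo


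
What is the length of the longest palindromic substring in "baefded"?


Input: "baefded"
Checking substrings for palindromes:
  [4:7] "ded" (len 3) => palindrome
Longest palindromic substring: "ded" with length 3

3


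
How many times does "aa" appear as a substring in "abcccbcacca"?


Searching for "aa" in "abcccbcacca"
Scanning each position:
  Position 0: "ab" => no
  Position 1: "bc" => no
  Position 2: "cc" => no
  Position 3: "cc" => no
  Position 4: "cb" => no
  Position 5: "bc" => no
  Position 6: "ca" => no
  Position 7: "ac" => no
  Position 8: "cc" => no
  Position 9: "ca" => no
Total occurrences: 0

0


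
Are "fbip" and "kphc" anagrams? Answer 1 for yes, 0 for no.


Strings: "fbip", "kphc"
Sorted first:  bfip
Sorted second: chkp
Differ at position 0: 'b' vs 'c' => not anagrams

0


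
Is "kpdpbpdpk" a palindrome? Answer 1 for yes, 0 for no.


Input: kpdpbpdpk
Reversed: kpdpbpdpk
  Compare pos 0 ('k') with pos 8 ('k'): match
  Compare pos 1 ('p') with pos 7 ('p'): match
  Compare pos 2 ('d') with pos 6 ('d'): match
  Compare pos 3 ('p') with pos 5 ('p'): match
Result: palindrome

1


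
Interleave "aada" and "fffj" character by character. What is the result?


Interleaving "aada" and "fffj":
  Position 0: 'a' from first, 'f' from second => "af"
  Position 1: 'a' from first, 'f' from second => "af"
  Position 2: 'd' from first, 'f' from second => "df"
  Position 3: 'a' from first, 'j' from second => "aj"
Result: afafdfaj

afafdfaj


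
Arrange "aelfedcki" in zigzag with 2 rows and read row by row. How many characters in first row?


Zigzag "aelfedcki" into 2 rows:
Placing characters:
  'a' => row 0
  'e' => row 1
  'l' => row 0
  'f' => row 1
  'e' => row 0
  'd' => row 1
  'c' => row 0
  'k' => row 1
  'i' => row 0
Rows:
  Row 0: "aleci"
  Row 1: "efdk"
First row length: 5

5


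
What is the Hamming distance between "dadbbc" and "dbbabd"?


Comparing "dadbbc" and "dbbabd" position by position:
  Position 0: 'd' vs 'd' => same
  Position 1: 'a' vs 'b' => differ
  Position 2: 'd' vs 'b' => differ
  Position 3: 'b' vs 'a' => differ
  Position 4: 'b' vs 'b' => same
  Position 5: 'c' vs 'd' => differ
Total differences (Hamming distance): 4

4


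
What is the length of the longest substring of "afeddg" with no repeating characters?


Input: "afeddg"
Sliding window (track last position of each char):
  Position 0 ('a'): window [0,0] length 1 -- new best
  Position 1 ('f'): window [0,1] length 2 -- new best
  Position 2 ('e'): window [0,2] length 3 -- new best
  Position 3 ('d'): window [0,3] length 4 -- new best
  Position 4 ('d'): repeat (last at 3), move window start to 4
  Position 4 ('d'): window [4,4] length 1
  Position 5 ('g'): window [4,5] length 2
Longest substring with no repeats: "afed" with length 4

4


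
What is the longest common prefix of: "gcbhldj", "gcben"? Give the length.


Words: gcbhldj, gcben
  Position 0: all 'g' => match
  Position 1: all 'c' => match
  Position 2: all 'b' => match
  Position 3: ('h', 'e') => mismatch, stop
LCP = "gcb" (length 3)

3


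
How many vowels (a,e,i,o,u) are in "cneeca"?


Input: cneeca
Checking each character:
  'c' at position 0: consonant
  'n' at position 1: consonant
  'e' at position 2: vowel (running total: 1)
  'e' at position 3: vowel (running total: 2)
  'c' at position 4: consonant
  'a' at position 5: vowel (running total: 3)
Total vowels: 3

3


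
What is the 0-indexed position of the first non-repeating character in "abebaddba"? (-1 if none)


Input: abebaddba
Character frequencies:
  'a': 3
  'b': 3
  'd': 2
  'e': 1
Scanning left to right for freq == 1:
  Position 0 ('a'): freq=3, skip
  Position 1 ('b'): freq=3, skip
  Position 2 ('e'): unique! => answer = 2

2


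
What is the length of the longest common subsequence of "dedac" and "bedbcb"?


LCS of "dedac" and "bedbcb"
DP table:
           b    e    d    b    c    b
      0    0    0    0    0    0    0
  d   0    0    0    1    1    1    1
  e   0    0    1    1    1    1    1
  d   0    0    1    2    2    2    2
  a   0    0    1    2    2    2    2
  c   0    0    1    2    2    3    3
LCS length = dp[5][6] = 3

3


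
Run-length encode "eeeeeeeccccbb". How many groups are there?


Input: eeeeeeeccccbb
Scanning for consecutive runs:
  Group 1: 'e' x 7 (positions 0-6)
  Group 2: 'c' x 4 (positions 7-10)
  Group 3: 'b' x 2 (positions 11-12)
Total groups: 3

3


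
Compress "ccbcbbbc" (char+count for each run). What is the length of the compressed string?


Input: ccbcbbbc
Runs:
  'c' x 2 => "c2"
  'b' x 1 => "b1"
  'c' x 1 => "c1"
  'b' x 3 => "b3"
  'c' x 1 => "c1"
Compressed: "c2b1c1b3c1"
Compressed length: 10

10


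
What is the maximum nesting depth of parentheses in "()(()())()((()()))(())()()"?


Input: "()(()())()((()()))(())()()"
Tracking depth:
  Position 0 '(': depth becomes 1
  Position 1 ')': depth becomes 0
  Position 2 '(': depth becomes 1
  Position 3 '(': depth becomes 2
  Position 4 ')': depth becomes 1
  Position 5 '(': depth becomes 2
  Position 6 ')': depth becomes 1
  Position 7 ')': depth becomes 0
  Position 8 '(': depth becomes 1
  Position 9 ')': depth becomes 0
  Position 10 '(': depth becomes 1
  Position 11 '(': depth becomes 2
  Position 12 '(': depth becomes 3
  Position 13 ')': depth becomes 2
  Position 14 '(': depth becomes 3
  Position 15 ')': depth becomes 2
  Position 16 ')': depth becomes 1
  Position 17 ')': depth becomes 0
  Position 18 '(': depth becomes 1
  Position 19 '(': depth becomes 2
  Position 20 ')': depth becomes 1
  Position 21 ')': depth becomes 0
  Position 22 '(': depth becomes 1
  Position 23 ')': depth becomes 0
  Position 24 '(': depth becomes 1
  Position 25 ')': depth becomes 0
Maximum depth reached: 3

3


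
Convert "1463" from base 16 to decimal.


Input: "1463" in base 16
Positional expansion:
  Digit '1' (value 1) x 16^3 = 4096
  Digit '4' (value 4) x 16^2 = 1024
  Digit '6' (value 6) x 16^1 = 96
  Digit '3' (value 3) x 16^0 = 3
Sum = 5219

5219


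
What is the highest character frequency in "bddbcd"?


Input: bddbcd
Character counts:
  'b': 2
  'c': 1
  'd': 3
Maximum frequency: 3

3


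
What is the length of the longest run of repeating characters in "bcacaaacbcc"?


Input: "bcacaaacbcc"
Scanning for longest run:
  Position 1 ('c'): new char, reset run to 1
  Position 2 ('a'): new char, reset run to 1
  Position 3 ('c'): new char, reset run to 1
  Position 4 ('a'): new char, reset run to 1
  Position 5 ('a'): continues run of 'a', length=2
  Position 6 ('a'): continues run of 'a', length=3
  Position 7 ('c'): new char, reset run to 1
  Position 8 ('b'): new char, reset run to 1
  Position 9 ('c'): new char, reset run to 1
  Position 10 ('c'): continues run of 'c', length=2
Longest run: 'a' with length 3

3


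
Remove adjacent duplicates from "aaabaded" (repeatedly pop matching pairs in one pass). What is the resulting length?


Input: aaabaded
Stack-based adjacent duplicate removal:
  Read 'a': push. Stack: a
  Read 'a': matches stack top 'a' => pop. Stack: (empty)
  Read 'a': push. Stack: a
  Read 'b': push. Stack: ab
  Read 'a': push. Stack: aba
  Read 'd': push. Stack: abad
  Read 'e': push. Stack: abade
  Read 'd': push. Stack: abaded
Final stack: "abaded" (length 6)

6


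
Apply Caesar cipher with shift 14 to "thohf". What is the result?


Caesar cipher: shift "thohf" by 14
  't' (pos 19) + 14 = pos 7 = 'h'
  'h' (pos 7) + 14 = pos 21 = 'v'
  'o' (pos 14) + 14 = pos 2 = 'c'
  'h' (pos 7) + 14 = pos 21 = 'v'
  'f' (pos 5) + 14 = pos 19 = 't'
Result: hvcvt

hvcvt


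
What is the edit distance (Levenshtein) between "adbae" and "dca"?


Computing edit distance: "adbae" -> "dca"
DP table:
           d    c    a
      0    1    2    3
  a   1    1    2    2
  d   2    1    2    3
  b   3    2    2    3
  a   4    3    3    2
  e   5    4    4    3
Edit distance = dp[5][3] = 3

3
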